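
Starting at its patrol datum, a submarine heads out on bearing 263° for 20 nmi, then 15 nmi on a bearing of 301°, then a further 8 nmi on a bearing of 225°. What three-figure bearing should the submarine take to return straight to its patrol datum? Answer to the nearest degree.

Leg 1 (263°, 20 nmi): east 20 sin 263° = -19.85, north 20 cos 263° = -2.44
Leg 2 (301°, 15 nmi): east 15 sin 301° = -12.86, north 15 cos 301° = 7.73
Leg 3 (225°, 8 nmi): east 8 sin 225° = -5.66, north 8 cos 225° = -5.66
Net displacement: -38.37 east, -0.37 north. Direction back to start is (38.37, 0.37): bearing = atan2(38.37, 0.37) mod 360° = 89.45° ≈ 089°.

089°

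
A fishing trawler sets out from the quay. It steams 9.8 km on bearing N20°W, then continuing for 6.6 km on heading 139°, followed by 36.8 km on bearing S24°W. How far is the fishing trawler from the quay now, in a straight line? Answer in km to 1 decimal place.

32.6 km

Leg 1 (N20°W, 9.8 km): east 9.8 sin 340° = -3.35, north 9.8 cos 340° = 9.21
Leg 2 (139°, 6.6 km): east 6.6 sin 139° = 4.33, north 6.6 cos 139° = -4.98
Leg 3 (S24°W, 36.8 km): east 36.8 sin 204° = -14.97, north 36.8 cos 204° = -33.62
Net: -13.99 east, -29.39 north. Distance = √((-13.99)² + (-29.39)²) = 32.550 km.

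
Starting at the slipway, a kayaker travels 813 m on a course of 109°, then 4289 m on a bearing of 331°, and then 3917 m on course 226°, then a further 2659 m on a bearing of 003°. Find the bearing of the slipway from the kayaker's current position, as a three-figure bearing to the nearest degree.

Leg 1 (109°, 813 m): east 813 sin 109° = 768.71, north 813 cos 109° = -264.69
Leg 2 (331°, 4289 m): east 4289 sin 331° = -2079.35, north 4289 cos 331° = 3751.24
Leg 3 (226°, 3917 m): east 3917 sin 226° = -2817.65, north 3917 cos 226° = -2720.98
Leg 4 (003°, 2659 m): east 2659 sin 3° = 139.16, north 2659 cos 3° = 2655.36
Net displacement: -3989.13 east, 3420.94 north. Direction back to start is (3989.13, -3420.94): bearing = atan2(3989.13, -3420.94) mod 360° = 130.62° ≈ 131°.

131°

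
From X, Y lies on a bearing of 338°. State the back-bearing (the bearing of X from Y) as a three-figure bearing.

Back-bearing = 338° − 180° = 158°.

158°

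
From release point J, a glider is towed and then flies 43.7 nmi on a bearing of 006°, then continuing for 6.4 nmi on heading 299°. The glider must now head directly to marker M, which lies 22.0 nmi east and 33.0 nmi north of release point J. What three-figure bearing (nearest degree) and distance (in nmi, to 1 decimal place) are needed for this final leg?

120°, 26.7 nmi

Leg 1 (006°, 43.7 nmi): east 43.7 sin 6° = 4.57, north 43.7 cos 6° = 43.46
Leg 2 (299°, 6.4 nmi): east 6.4 sin 299° = -5.60, north 6.4 cos 299° = 3.10
Current position: (-1.03, 46.56). Target: (22.0, 33.0). Remaining: Δeast = 23.03, Δnorth = -13.56.
Bearing = atan2(23.03, -13.56) mod 360° = 120.50°; distance = √((23.03)² + (-13.56)²) = 26.727 nmi.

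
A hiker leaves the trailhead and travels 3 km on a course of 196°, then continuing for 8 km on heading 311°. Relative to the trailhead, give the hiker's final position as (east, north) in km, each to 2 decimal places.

Leg 1 (196°, 3 km): east 3 sin 196° = -0.83, north 3 cos 196° = -2.88
Leg 2 (311°, 8 km): east 8 sin 311° = -6.04, north 8 cos 311° = 5.25
Summing: -6.86 km east, 2.36 km north → (-6.86, 2.36).

(-6.86, 2.36)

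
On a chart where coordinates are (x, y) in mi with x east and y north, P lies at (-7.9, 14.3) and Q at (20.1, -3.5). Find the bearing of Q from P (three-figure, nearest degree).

Δeast = 20.1 − -7.9 = 28.00; Δnorth = -3.5 − 14.3 = -17.80.
Bearing = atan2(Δeast, Δnorth) mod 360° = 122.44° ≈ 122°.

122°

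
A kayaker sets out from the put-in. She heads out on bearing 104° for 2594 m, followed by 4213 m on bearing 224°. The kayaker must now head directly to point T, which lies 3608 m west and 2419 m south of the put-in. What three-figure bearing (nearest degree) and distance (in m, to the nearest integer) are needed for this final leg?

Leg 1 (104°, 2594 m): east 2594 sin 104° = 2516.95, north 2594 cos 104° = -627.55
Leg 2 (224°, 4213 m): east 4213 sin 224° = -2926.60, north 4213 cos 224° = -3030.58
Current position: (-409.65, -3658.12). Target: (-3608, -2419). Remaining: Δeast = -3198.35, Δnorth = 1239.12.
Bearing = atan2(-3198.35, 1239.12) mod 360° = 291.18°; distance = √((-3198.35)² + (1239.12)²) = 3429.997 m.

291°, 3430 m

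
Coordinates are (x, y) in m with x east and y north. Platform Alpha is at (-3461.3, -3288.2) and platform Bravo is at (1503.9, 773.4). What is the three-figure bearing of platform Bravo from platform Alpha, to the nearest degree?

051°

Δeast = 1503.9 − -3461.3 = 4965.20; Δnorth = 773.4 − -3288.2 = 4061.60.
Bearing = atan2(Δeast, Δnorth) mod 360° = 50.72° ≈ 051°.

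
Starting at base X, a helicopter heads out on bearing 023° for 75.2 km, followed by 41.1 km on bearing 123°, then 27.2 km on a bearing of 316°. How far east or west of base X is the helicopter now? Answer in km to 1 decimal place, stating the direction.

Leg 1 (023°, 75.2 km): east 75.2 sin 23° = 29.38, north 75.2 cos 23° = 69.22
Leg 2 (123°, 41.1 km): east 41.1 sin 123° = 34.47, north 41.1 cos 123° = -22.38
Leg 3 (316°, 27.2 km): east 27.2 sin 316° = -18.89, north 27.2 cos 316° = 19.57
Net east component: 44.96 km.

45.0 km east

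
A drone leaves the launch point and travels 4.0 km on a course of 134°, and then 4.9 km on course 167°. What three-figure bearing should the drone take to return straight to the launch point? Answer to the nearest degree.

Leg 1 (134°, 4.0 km): east 4.0 sin 134° = 2.88, north 4.0 cos 134° = -2.78
Leg 2 (167°, 4.9 km): east 4.9 sin 167° = 1.10, north 4.9 cos 167° = -4.77
Net displacement: 3.98 east, -7.55 north. Direction back to start is (-3.98, 7.55): bearing = atan2(-3.98, 7.55) mod 360° = 332.22° ≈ 332°.

332°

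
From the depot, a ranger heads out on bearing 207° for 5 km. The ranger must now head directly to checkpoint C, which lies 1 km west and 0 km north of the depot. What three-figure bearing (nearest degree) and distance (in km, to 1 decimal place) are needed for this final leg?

Leg 1 (207°, 5 km): east 5 sin 207° = -2.27, north 5 cos 207° = -4.46
Current position: (-2.27, -4.46). Target: (-1, 0). Remaining: Δeast = 1.27, Δnorth = 4.46.
Bearing = atan2(1.27, 4.46) mod 360° = 15.91°; distance = √((1.27)² + (4.46)²) = 4.633 km.

016°, 4.6 km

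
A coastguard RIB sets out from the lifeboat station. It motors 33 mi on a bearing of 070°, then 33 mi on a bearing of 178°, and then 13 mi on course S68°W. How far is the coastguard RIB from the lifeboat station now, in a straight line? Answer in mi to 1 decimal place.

33.3 mi

Leg 1 (070°, 33 mi): east 33 sin 70° = 31.01, north 33 cos 70° = 11.29
Leg 2 (178°, 33 mi): east 33 sin 178° = 1.15, north 33 cos 178° = -32.98
Leg 3 (S68°W, 13 mi): east 13 sin 248° = -12.05, north 13 cos 248° = -4.87
Net: 20.11 east, -26.56 north. Distance = √((20.11)² + (-26.56)²) = 33.316 mi.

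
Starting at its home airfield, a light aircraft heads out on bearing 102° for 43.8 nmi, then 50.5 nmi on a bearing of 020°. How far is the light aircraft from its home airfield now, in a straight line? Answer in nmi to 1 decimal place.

71.3 nmi

Leg 1 (102°, 43.8 nmi): east 43.8 sin 102° = 42.84, north 43.8 cos 102° = -9.11
Leg 2 (020°, 50.5 nmi): east 50.5 sin 20° = 17.27, north 50.5 cos 20° = 47.45
Net: 60.11 east, 38.35 north. Distance = √((60.11)² + (38.35)²) = 71.305 nmi.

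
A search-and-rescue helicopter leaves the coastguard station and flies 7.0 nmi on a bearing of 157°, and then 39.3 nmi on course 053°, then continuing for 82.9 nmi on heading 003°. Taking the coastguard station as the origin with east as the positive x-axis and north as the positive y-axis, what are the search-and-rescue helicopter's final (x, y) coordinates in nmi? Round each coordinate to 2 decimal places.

Leg 1 (157°, 7.0 nmi): east 7.0 sin 157° = 2.74, north 7.0 cos 157° = -6.44
Leg 2 (053°, 39.3 nmi): east 39.3 sin 53° = 31.39, north 39.3 cos 53° = 23.65
Leg 3 (003°, 82.9 nmi): east 82.9 sin 3° = 4.34, north 82.9 cos 3° = 82.79
Summing: 38.46 nmi east, 99.99 nmi north → (38.46, 99.99).

(38.46, 99.99)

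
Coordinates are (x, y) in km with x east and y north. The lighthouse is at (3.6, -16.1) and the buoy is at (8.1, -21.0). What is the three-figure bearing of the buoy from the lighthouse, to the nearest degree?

137°

Δeast = 8.1 − 3.6 = 4.50; Δnorth = -21.0 − -16.1 = -4.90.
Bearing = atan2(Δeast, Δnorth) mod 360° = 137.44° ≈ 137°.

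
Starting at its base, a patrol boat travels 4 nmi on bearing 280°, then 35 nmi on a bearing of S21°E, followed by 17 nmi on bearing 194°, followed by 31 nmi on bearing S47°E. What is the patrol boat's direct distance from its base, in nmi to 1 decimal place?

74.7 nmi

Leg 1 (280°, 4 nmi): east 4 sin 280° = -3.94, north 4 cos 280° = 0.69
Leg 2 (S21°E, 35 nmi): east 35 sin 159° = 12.54, north 35 cos 159° = -32.68
Leg 3 (194°, 17 nmi): east 17 sin 194° = -4.11, north 17 cos 194° = -16.50
Leg 4 (S47°E, 31 nmi): east 31 sin 133° = 22.67, north 31 cos 133° = -21.14
Net: 27.16 east, -69.62 north. Distance = √((27.16)² + (-69.62)²) = 74.729 nmi.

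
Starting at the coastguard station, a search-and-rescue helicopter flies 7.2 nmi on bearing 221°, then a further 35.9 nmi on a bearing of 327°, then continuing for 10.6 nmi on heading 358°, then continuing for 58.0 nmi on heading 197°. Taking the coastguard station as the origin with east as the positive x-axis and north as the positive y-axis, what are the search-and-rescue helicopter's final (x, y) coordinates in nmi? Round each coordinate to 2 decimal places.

Leg 1 (221°, 7.2 nmi): east 7.2 sin 221° = -4.72, north 7.2 cos 221° = -5.43
Leg 2 (327°, 35.9 nmi): east 35.9 sin 327° = -19.55, north 35.9 cos 327° = 30.11
Leg 3 (358°, 10.6 nmi): east 10.6 sin 358° = -0.37, north 10.6 cos 358° = 10.59
Leg 4 (197°, 58.0 nmi): east 58.0 sin 197° = -16.96, north 58.0 cos 197° = -55.47
Summing: -41.60 nmi east, -20.20 nmi north → (-41.60, -20.20).

(-41.60, -20.20)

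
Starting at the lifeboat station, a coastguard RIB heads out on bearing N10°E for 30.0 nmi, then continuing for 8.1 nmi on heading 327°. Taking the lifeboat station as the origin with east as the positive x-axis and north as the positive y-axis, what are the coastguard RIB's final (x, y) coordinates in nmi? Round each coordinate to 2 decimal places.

(0.80, 36.34)

Leg 1 (N10°E, 30.0 nmi): east 30.0 sin 10° = 5.21, north 30.0 cos 10° = 29.54
Leg 2 (327°, 8.1 nmi): east 8.1 sin 327° = -4.41, north 8.1 cos 327° = 6.79
Summing: 0.80 nmi east, 36.34 nmi north → (0.80, 36.34).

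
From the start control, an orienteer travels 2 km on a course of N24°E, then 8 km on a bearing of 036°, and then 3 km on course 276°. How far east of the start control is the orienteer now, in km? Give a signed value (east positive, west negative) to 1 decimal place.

2.5 km

Leg 1 (N24°E, 2 km): east 2 sin 24° = 0.81, north 2 cos 24° = 1.83
Leg 2 (036°, 8 km): east 8 sin 36° = 4.70, north 8 cos 36° = 6.47
Leg 3 (276°, 3 km): east 3 sin 276° = -2.98, north 3 cos 276° = 0.31
Net east component: 2.53 km.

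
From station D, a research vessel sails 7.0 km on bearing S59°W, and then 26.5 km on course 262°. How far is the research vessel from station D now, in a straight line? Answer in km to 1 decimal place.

Leg 1 (S59°W, 7.0 km): east 7.0 sin 239° = -6.00, north 7.0 cos 239° = -3.61
Leg 2 (262°, 26.5 km): east 26.5 sin 262° = -26.24, north 26.5 cos 262° = -3.69
Net: -32.24 east, -7.29 north. Distance = √((-32.24)² + (-7.29)²) = 33.057 km.

33.1 km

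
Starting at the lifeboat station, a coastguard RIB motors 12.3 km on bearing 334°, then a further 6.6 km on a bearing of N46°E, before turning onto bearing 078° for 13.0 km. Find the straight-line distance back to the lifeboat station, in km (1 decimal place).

Leg 1 (334°, 12.3 km): east 12.3 sin 334° = -5.39, north 12.3 cos 334° = 11.06
Leg 2 (N46°E, 6.6 km): east 6.6 sin 46° = 4.75, north 6.6 cos 46° = 4.58
Leg 3 (078°, 13.0 km): east 13.0 sin 78° = 12.72, north 13.0 cos 78° = 2.70
Net: 12.07 east, 18.34 north. Distance = √((12.07)² + (18.34)²) = 21.959 km.

22.0 km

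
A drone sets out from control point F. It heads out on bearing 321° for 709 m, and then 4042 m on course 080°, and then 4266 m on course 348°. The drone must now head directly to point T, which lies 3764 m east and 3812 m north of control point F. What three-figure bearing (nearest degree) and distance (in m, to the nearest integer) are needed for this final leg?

Leg 1 (321°, 709 m): east 709 sin 321° = -446.19, north 709 cos 321° = 551.00
Leg 2 (080°, 4042 m): east 4042 sin 80° = 3980.59, north 4042 cos 80° = 701.89
Leg 3 (348°, 4266 m): east 4266 sin 348° = -886.95, north 4266 cos 348° = 4172.78
Current position: (2647.45, 5425.66). Target: (3764, 3812). Remaining: Δeast = 1116.55, Δnorth = -1613.66.
Bearing = atan2(1116.55, -1613.66) mod 360° = 145.32°; distance = √((1116.55)² + (-1613.66)²) = 1962.288 m.

145°, 1962 m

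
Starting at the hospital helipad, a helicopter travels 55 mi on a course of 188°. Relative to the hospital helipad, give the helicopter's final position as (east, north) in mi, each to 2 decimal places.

Leg 1 (188°, 55 mi): east 55 sin 188° = -7.65, north 55 cos 188° = -54.46
Summing: -7.65 mi east, -54.46 mi north → (-7.65, -54.46).

(-7.65, -54.46)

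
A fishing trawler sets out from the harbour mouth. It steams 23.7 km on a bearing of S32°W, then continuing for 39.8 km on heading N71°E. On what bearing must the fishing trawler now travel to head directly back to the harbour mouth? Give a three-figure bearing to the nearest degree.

Leg 1 (S32°W, 23.7 km): east 23.7 sin 212° = -12.56, north 23.7 cos 212° = -20.10
Leg 2 (N71°E, 39.8 km): east 39.8 sin 71° = 37.63, north 39.8 cos 71° = 12.96
Net displacement: 25.07 east, -7.14 north. Direction back to start is (-25.07, 7.14): bearing = atan2(-25.07, 7.14) mod 360° = 285.90° ≈ 286°.

286°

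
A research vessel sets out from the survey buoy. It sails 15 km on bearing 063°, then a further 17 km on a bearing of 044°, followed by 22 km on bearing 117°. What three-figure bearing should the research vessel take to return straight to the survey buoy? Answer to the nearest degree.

Leg 1 (063°, 15 km): east 15 sin 63° = 13.37, north 15 cos 63° = 6.81
Leg 2 (044°, 17 km): east 17 sin 44° = 11.81, north 17 cos 44° = 12.23
Leg 3 (117°, 22 km): east 22 sin 117° = 19.60, north 22 cos 117° = -9.99
Net displacement: 44.78 east, 9.05 north. Direction back to start is (-44.78, -9.05): bearing = atan2(-44.78, -9.05) mod 360° = 258.57° ≈ 259°.

259°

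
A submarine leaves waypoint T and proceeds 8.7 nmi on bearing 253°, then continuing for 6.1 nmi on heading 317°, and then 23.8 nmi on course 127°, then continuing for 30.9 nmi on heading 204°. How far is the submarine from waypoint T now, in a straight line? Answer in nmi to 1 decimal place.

41.1 nmi

Leg 1 (253°, 8.7 nmi): east 8.7 sin 253° = -8.32, north 8.7 cos 253° = -2.54
Leg 2 (317°, 6.1 nmi): east 6.1 sin 317° = -4.16, north 6.1 cos 317° = 4.46
Leg 3 (127°, 23.8 nmi): east 23.8 sin 127° = 19.01, north 23.8 cos 127° = -14.32
Leg 4 (204°, 30.9 nmi): east 30.9 sin 204° = -12.57, north 30.9 cos 204° = -28.23
Net: -6.04 east, -40.63 north. Distance = √((-6.04)² + (-40.63)²) = 41.081 nmi.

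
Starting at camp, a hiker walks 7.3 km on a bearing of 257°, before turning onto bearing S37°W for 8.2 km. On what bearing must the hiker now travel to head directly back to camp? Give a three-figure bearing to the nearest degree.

056°

Leg 1 (257°, 7.3 km): east 7.3 sin 257° = -7.11, north 7.3 cos 257° = -1.64
Leg 2 (S37°W, 8.2 km): east 8.2 sin 217° = -4.93, north 8.2 cos 217° = -6.55
Net displacement: -12.05 east, -8.19 north. Direction back to start is (12.05, 8.19): bearing = atan2(12.05, 8.19) mod 360° = 55.79° ≈ 056°.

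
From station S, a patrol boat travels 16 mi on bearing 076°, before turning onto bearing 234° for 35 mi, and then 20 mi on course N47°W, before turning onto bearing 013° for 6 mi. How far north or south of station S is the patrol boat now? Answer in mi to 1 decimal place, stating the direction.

Leg 1 (076°, 16 mi): east 16 sin 76° = 15.52, north 16 cos 76° = 3.87
Leg 2 (234°, 35 mi): east 35 sin 234° = -28.32, north 35 cos 234° = -20.57
Leg 3 (N47°W, 20 mi): east 20 sin 313° = -14.63, north 20 cos 313° = 13.64
Leg 4 (013°, 6 mi): east 6 sin 13° = 1.35, north 6 cos 13° = 5.85
Net north component: 2.78 mi.

2.8 mi north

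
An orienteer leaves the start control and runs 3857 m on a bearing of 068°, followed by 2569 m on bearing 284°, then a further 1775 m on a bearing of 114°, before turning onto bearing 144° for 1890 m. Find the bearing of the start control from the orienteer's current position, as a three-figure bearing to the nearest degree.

Leg 1 (068°, 3857 m): east 3857 sin 68° = 3576.15, north 3857 cos 68° = 1444.86
Leg 2 (284°, 2569 m): east 2569 sin 284° = -2492.69, north 2569 cos 284° = 621.50
Leg 3 (114°, 1775 m): east 1775 sin 114° = 1621.54, north 1775 cos 114° = -721.96
Leg 4 (144°, 1890 m): east 1890 sin 144° = 1110.91, north 1890 cos 144° = -1529.04
Net displacement: 3815.92 east, -184.64 north. Direction back to start is (-3815.92, 184.64): bearing = atan2(-3815.92, 184.64) mod 360° = 272.77° ≈ 273°.

273°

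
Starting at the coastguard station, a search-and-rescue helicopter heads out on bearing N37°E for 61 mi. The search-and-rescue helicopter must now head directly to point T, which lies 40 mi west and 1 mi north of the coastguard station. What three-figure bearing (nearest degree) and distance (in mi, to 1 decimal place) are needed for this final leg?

238°, 90.3 mi

Leg 1 (N37°E, 61 mi): east 61 sin 37° = 36.71, north 61 cos 37° = 48.72
Current position: (36.71, 48.72). Target: (-40, 1). Remaining: Δeast = -76.71, Δnorth = -47.72.
Bearing = atan2(-76.71, -47.72) mod 360° = 238.12°; distance = √((-76.71)² + (-47.72)²) = 90.341 mi.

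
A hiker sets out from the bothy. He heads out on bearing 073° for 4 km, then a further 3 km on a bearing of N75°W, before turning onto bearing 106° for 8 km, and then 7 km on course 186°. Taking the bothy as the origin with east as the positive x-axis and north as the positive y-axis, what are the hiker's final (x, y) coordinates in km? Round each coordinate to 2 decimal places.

Leg 1 (073°, 4 km): east 4 sin 73° = 3.83, north 4 cos 73° = 1.17
Leg 2 (N75°W, 3 km): east 3 sin 285° = -2.90, north 3 cos 285° = 0.78
Leg 3 (106°, 8 km): east 8 sin 106° = 7.69, north 8 cos 106° = -2.21
Leg 4 (186°, 7 km): east 7 sin 186° = -0.73, north 7 cos 186° = -6.96
Summing: 7.89 km east, -7.22 km north → (7.89, -7.22).

(7.89, -7.22)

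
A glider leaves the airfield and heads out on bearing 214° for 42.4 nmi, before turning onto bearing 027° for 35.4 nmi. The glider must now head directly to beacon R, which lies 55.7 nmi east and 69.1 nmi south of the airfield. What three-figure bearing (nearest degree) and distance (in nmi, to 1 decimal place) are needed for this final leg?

136°, 91.1 nmi

Leg 1 (214°, 42.4 nmi): east 42.4 sin 214° = -23.71, north 42.4 cos 214° = -35.15
Leg 2 (027°, 35.4 nmi): east 35.4 sin 27° = 16.07, north 35.4 cos 27° = 31.54
Current position: (-7.64, -3.61). Target: (55.7, -69.1). Remaining: Δeast = 63.34, Δnorth = -65.49.
Bearing = atan2(63.34, -65.49) mod 360° = 135.96°; distance = √((63.34)² + (-65.49)²) = 91.109 nmi.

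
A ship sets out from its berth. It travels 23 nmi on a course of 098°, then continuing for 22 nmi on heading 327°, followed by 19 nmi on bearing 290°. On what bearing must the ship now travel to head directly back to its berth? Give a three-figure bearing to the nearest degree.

Leg 1 (098°, 23 nmi): east 23 sin 98° = 22.78, north 23 cos 98° = -3.20
Leg 2 (327°, 22 nmi): east 22 sin 327° = -11.98, north 22 cos 327° = 18.45
Leg 3 (290°, 19 nmi): east 19 sin 290° = -17.85, north 19 cos 290° = 6.50
Net displacement: -7.06 east, 21.75 north. Direction back to start is (7.06, -21.75): bearing = atan2(7.06, -21.75) mod 360° = 162.02° ≈ 162°.

162°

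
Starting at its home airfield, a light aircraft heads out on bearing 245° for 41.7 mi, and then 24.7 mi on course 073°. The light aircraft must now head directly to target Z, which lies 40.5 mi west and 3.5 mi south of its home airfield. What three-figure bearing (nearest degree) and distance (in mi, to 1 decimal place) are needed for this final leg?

285°, 27.2 mi

Leg 1 (245°, 41.7 mi): east 41.7 sin 245° = -37.79, north 41.7 cos 245° = -17.62
Leg 2 (073°, 24.7 mi): east 24.7 sin 73° = 23.62, north 24.7 cos 73° = 7.22
Current position: (-14.17, -10.40). Target: (-40.5, -3.5). Remaining: Δeast = -26.33, Δnorth = 6.90.
Bearing = atan2(-26.33, 6.90) mod 360° = 284.69°; distance = √((-26.33)² + (6.90)²) = 27.217 mi.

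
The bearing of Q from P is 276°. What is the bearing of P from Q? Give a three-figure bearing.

Back-bearing = 276° − 180° = 096°.

096°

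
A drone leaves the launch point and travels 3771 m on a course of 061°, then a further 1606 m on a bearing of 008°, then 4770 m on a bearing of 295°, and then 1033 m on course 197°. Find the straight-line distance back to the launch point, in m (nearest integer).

Leg 1 (061°, 3771 m): east 3771 sin 61° = 3298.19, north 3771 cos 61° = 1828.22
Leg 2 (008°, 1606 m): east 1606 sin 8° = 223.51, north 1606 cos 8° = 1590.37
Leg 3 (295°, 4770 m): east 4770 sin 295° = -4323.09, north 4770 cos 295° = 2015.89
Leg 4 (197°, 1033 m): east 1033 sin 197° = -302.02, north 1033 cos 197° = -987.86
Net: -1103.41 east, 4446.61 north. Distance = √((-1103.41)² + (4446.61)²) = 4581.471 m.

4581 m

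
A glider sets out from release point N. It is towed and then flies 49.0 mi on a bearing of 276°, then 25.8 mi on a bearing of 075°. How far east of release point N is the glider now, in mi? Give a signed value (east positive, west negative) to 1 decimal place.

-23.8 mi

Leg 1 (276°, 49.0 mi): east 49.0 sin 276° = -48.73, north 49.0 cos 276° = 5.12
Leg 2 (075°, 25.8 mi): east 25.8 sin 75° = 24.92, north 25.8 cos 75° = 6.68
Net east component: -23.81 mi.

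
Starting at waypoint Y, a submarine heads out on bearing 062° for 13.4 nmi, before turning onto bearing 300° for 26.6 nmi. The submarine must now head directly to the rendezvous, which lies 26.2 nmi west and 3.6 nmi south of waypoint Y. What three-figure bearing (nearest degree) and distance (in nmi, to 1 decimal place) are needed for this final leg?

Leg 1 (062°, 13.4 nmi): east 13.4 sin 62° = 11.83, north 13.4 cos 62° = 6.29
Leg 2 (300°, 26.6 nmi): east 26.6 sin 300° = -23.04, north 26.6 cos 300° = 13.30
Current position: (-11.20, 19.59). Target: (-26.2, -3.6). Remaining: Δeast = -15.00, Δnorth = -23.19.
Bearing = atan2(-15.00, -23.19) mod 360° = 212.89°; distance = √((-15.00)² + (-23.19)²) = 27.617 nmi.

213°, 27.6 nmi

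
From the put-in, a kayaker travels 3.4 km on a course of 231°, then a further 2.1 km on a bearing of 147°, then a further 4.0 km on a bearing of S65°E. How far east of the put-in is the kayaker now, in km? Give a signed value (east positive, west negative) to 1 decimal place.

2.1 km

Leg 1 (231°, 3.4 km): east 3.4 sin 231° = -2.64, north 3.4 cos 231° = -2.14
Leg 2 (147°, 2.1 km): east 2.1 sin 147° = 1.14, north 2.1 cos 147° = -1.76
Leg 3 (S65°E, 4.0 km): east 4.0 sin 115° = 3.63, north 4.0 cos 115° = -1.69
Net east component: 2.13 km.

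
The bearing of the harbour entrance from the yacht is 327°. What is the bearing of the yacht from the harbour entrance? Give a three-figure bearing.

147°

Back-bearing = 327° − 180° = 147°.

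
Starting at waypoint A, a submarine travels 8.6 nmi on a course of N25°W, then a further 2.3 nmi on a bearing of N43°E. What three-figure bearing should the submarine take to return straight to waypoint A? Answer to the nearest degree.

168°

Leg 1 (N25°W, 8.6 nmi): east 8.6 sin 335° = -3.63, north 8.6 cos 335° = 7.79
Leg 2 (N43°E, 2.3 nmi): east 2.3 sin 43° = 1.57, north 2.3 cos 43° = 1.68
Net displacement: -2.07 east, 9.48 north. Direction back to start is (2.07, -9.48): bearing = atan2(2.07, -9.48) mod 360° = 167.70° ≈ 168°.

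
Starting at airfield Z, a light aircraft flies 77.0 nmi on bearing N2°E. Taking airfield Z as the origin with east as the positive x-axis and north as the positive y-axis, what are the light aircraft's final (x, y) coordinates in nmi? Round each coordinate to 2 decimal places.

(2.69, 76.95)

Leg 1 (N2°E, 77.0 nmi): east 77.0 sin 2° = 2.69, north 77.0 cos 2° = 76.95
Summing: 2.69 nmi east, 76.95 nmi north → (2.69, 76.95).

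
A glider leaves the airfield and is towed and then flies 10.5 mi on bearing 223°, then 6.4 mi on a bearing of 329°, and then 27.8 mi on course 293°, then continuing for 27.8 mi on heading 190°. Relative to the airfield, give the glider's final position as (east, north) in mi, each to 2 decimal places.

(-40.87, -18.71)

Leg 1 (223°, 10.5 mi): east 10.5 sin 223° = -7.16, north 10.5 cos 223° = -7.68
Leg 2 (329°, 6.4 mi): east 6.4 sin 329° = -3.30, north 6.4 cos 329° = 5.49
Leg 3 (293°, 27.8 mi): east 27.8 sin 293° = -25.59, north 27.8 cos 293° = 10.86
Leg 4 (190°, 27.8 mi): east 27.8 sin 190° = -4.83, north 27.8 cos 190° = -27.38
Summing: -40.87 mi east, -18.71 mi north → (-40.87, -18.71).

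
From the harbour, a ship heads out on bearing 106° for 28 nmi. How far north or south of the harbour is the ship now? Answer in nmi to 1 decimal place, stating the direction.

Leg 1 (106°, 28 nmi): east 28 sin 106° = 26.92, north 28 cos 106° = -7.72
Net north component: -7.72 nmi.

7.7 nmi south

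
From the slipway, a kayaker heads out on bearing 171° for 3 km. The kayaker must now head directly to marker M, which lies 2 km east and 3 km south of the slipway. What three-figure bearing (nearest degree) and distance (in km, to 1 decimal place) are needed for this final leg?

091°, 1.5 km

Leg 1 (171°, 3 km): east 3 sin 171° = 0.47, north 3 cos 171° = -2.96
Current position: (0.47, -2.96). Target: (2, -3). Remaining: Δeast = 1.53, Δnorth = -0.04.
Bearing = atan2(1.53, -0.04) mod 360° = 91.38°; distance = √((1.53)² + (-0.04)²) = 1.531 km.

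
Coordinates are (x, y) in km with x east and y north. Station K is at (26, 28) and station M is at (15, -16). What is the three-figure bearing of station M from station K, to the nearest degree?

Δeast = 15 − 26 = -11.00; Δnorth = -16 − 28 = -44.00.
Bearing = atan2(Δeast, Δnorth) mod 360° = 194.04° ≈ 194°.

194°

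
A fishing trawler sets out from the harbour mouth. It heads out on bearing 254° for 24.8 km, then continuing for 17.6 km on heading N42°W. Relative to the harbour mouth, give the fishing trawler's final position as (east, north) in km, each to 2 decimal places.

Leg 1 (254°, 24.8 km): east 24.8 sin 254° = -23.84, north 24.8 cos 254° = -6.84
Leg 2 (N42°W, 17.6 km): east 17.6 sin 318° = -11.78, north 17.6 cos 318° = 13.08
Summing: -35.62 km east, 6.24 km north → (-35.62, 6.24).

(-35.62, 6.24)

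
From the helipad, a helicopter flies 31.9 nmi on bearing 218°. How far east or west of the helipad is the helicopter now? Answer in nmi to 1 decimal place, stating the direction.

19.6 nmi west

Leg 1 (218°, 31.9 nmi): east 31.9 sin 218° = -19.64, north 31.9 cos 218° = -25.14
Net east component: -19.64 nmi.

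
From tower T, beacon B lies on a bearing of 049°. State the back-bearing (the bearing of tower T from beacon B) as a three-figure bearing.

Back-bearing = 049° + 180° = 229°.

229°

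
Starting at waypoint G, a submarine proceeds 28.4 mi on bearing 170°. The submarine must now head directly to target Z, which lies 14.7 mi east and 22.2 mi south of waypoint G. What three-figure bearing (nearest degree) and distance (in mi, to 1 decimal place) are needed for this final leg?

059°, 11.3 mi

Leg 1 (170°, 28.4 mi): east 28.4 sin 170° = 4.93, north 28.4 cos 170° = -27.97
Current position: (4.93, -27.97). Target: (14.7, -22.2). Remaining: Δeast = 9.77, Δnorth = 5.77.
Bearing = atan2(9.77, 5.77) mod 360° = 59.44°; distance = √((9.77)² + (5.77)²) = 11.344 mi.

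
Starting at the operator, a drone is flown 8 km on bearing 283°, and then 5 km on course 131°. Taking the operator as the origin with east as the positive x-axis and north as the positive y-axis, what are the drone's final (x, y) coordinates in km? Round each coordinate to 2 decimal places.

Leg 1 (283°, 8 km): east 8 sin 283° = -7.79, north 8 cos 283° = 1.80
Leg 2 (131°, 5 km): east 5 sin 131° = 3.77, north 5 cos 131° = -3.28
Summing: -4.02 km east, -1.48 km north → (-4.02, -1.48).

(-4.02, -1.48)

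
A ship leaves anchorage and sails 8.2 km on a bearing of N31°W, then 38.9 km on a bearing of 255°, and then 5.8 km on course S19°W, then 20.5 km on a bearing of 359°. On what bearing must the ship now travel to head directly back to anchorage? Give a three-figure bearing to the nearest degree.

105°

Leg 1 (N31°W, 8.2 km): east 8.2 sin 329° = -4.22, north 8.2 cos 329° = 7.03
Leg 2 (255°, 38.9 km): east 38.9 sin 255° = -37.57, north 38.9 cos 255° = -10.07
Leg 3 (S19°W, 5.8 km): east 5.8 sin 199° = -1.89, north 5.8 cos 199° = -5.48
Leg 4 (359°, 20.5 km): east 20.5 sin 359° = -0.36, north 20.5 cos 359° = 20.50
Net displacement: -44.04 east, 11.97 north. Direction back to start is (44.04, -11.97): bearing = atan2(44.04, -11.97) mod 360° = 105.21° ≈ 105°.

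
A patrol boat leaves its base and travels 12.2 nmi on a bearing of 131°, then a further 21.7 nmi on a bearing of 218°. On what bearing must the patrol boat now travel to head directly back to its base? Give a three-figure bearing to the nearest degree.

Leg 1 (131°, 12.2 nmi): east 12.2 sin 131° = 9.21, north 12.2 cos 131° = -8.00
Leg 2 (218°, 21.7 nmi): east 21.7 sin 218° = -13.36, north 21.7 cos 218° = -17.10
Net displacement: -4.15 east, -25.10 north. Direction back to start is (4.15, 25.10): bearing = atan2(4.15, 25.10) mod 360° = 9.39° ≈ 009°.

009°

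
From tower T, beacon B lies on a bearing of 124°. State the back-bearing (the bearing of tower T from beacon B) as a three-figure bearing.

Back-bearing = 124° + 180° = 304°.

304°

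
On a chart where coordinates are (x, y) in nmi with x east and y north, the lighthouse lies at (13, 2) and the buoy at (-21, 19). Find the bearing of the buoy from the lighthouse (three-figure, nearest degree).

297°

Δeast = -21 − 13 = -34.00; Δnorth = 19 − 2 = 17.00.
Bearing = atan2(Δeast, Δnorth) mod 360° = 296.57° ≈ 297°.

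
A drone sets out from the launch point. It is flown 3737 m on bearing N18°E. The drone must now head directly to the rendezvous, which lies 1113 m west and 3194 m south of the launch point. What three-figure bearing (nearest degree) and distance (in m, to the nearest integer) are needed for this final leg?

199°, 7119 m

Leg 1 (N18°E, 3737 m): east 3737 sin 18° = 1154.80, north 3737 cos 18° = 3554.10
Current position: (1154.80, 3554.10). Target: (-1113, -3194). Remaining: Δeast = -2267.80, Δnorth = -6748.10.
Bearing = atan2(-2267.80, -6748.10) mod 360° = 198.58°; distance = √((-2267.80)² + (-6748.10)²) = 7118.970 m.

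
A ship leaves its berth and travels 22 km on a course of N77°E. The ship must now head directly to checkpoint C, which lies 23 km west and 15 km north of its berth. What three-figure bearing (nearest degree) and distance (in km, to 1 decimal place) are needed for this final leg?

Leg 1 (N77°E, 22 km): east 22 sin 77° = 21.44, north 22 cos 77° = 4.95
Current position: (21.44, 4.95). Target: (-23, 15). Remaining: Δeast = -44.44, Δnorth = 10.05.
Bearing = atan2(-44.44, 10.05) mod 360° = 282.75°; distance = √((-44.44)² + (10.05)²) = 45.559 km.

283°, 45.6 km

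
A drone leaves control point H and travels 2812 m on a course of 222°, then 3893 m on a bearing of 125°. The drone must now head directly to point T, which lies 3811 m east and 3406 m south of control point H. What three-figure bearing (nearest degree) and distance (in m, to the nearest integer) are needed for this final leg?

Leg 1 (222°, 2812 m): east 2812 sin 222° = -1881.60, north 2812 cos 222° = -2089.72
Leg 2 (125°, 3893 m): east 3893 sin 125° = 3188.96, north 3893 cos 125° = -2232.93
Current position: (1307.36, -4322.66). Target: (3811, -3406). Remaining: Δeast = 2503.64, Δnorth = 916.66.
Bearing = atan2(2503.64, 916.66) mod 360° = 69.89°; distance = √((2503.64)² + (916.66)²) = 2666.168 m.

070°, 2666 m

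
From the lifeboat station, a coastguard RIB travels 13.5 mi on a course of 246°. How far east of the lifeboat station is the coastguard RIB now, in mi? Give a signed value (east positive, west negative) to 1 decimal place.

-12.3 mi

Leg 1 (246°, 13.5 mi): east 13.5 sin 246° = -12.33, north 13.5 cos 246° = -5.49
Net east component: -12.33 mi.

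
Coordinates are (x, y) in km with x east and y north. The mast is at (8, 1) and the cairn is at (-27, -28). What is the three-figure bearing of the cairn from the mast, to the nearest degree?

230°

Δeast = -27 − 8 = -35.00; Δnorth = -28 − 1 = -29.00.
Bearing = atan2(Δeast, Δnorth) mod 360° = 230.36° ≈ 230°.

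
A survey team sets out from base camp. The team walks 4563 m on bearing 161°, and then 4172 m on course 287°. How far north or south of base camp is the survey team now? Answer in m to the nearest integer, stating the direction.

Leg 1 (161°, 4563 m): east 4563 sin 161° = 1485.57, north 4563 cos 161° = -4314.40
Leg 2 (287°, 4172 m): east 4172 sin 287° = -3989.70, north 4172 cos 287° = 1219.77
Net north component: -3094.63 m.

3095 m south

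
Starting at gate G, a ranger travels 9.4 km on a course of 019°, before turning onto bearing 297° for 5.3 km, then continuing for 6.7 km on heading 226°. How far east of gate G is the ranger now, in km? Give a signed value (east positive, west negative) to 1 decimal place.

-6.5 km

Leg 1 (019°, 9.4 km): east 9.4 sin 19° = 3.06, north 9.4 cos 19° = 8.89
Leg 2 (297°, 5.3 km): east 5.3 sin 297° = -4.72, north 5.3 cos 297° = 2.41
Leg 3 (226°, 6.7 km): east 6.7 sin 226° = -4.82, north 6.7 cos 226° = -4.65
Net east component: -6.48 km.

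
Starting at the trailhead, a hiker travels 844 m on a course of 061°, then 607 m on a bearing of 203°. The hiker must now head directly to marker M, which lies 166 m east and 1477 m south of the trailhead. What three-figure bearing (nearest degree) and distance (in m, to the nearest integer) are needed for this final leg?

194°, 1369 m

Leg 1 (061°, 844 m): east 844 sin 61° = 738.18, north 844 cos 61° = 409.18
Leg 2 (203°, 607 m): east 607 sin 203° = -237.17, north 607 cos 203° = -558.75
Current position: (501.01, -149.57). Target: (166, -1477). Remaining: Δeast = -335.01, Δnorth = -1327.43.
Bearing = atan2(-335.01, -1327.43) mod 360° = 194.16°; distance = √((-335.01)² + (-1327.43)²) = 1369.053 m.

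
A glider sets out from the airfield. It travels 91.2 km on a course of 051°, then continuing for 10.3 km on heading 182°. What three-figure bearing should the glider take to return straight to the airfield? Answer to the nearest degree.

Leg 1 (051°, 91.2 km): east 91.2 sin 51° = 70.88, north 91.2 cos 51° = 57.39
Leg 2 (182°, 10.3 km): east 10.3 sin 182° = -0.36, north 10.3 cos 182° = -10.29
Net displacement: 70.52 east, 47.10 north. Direction back to start is (-70.52, -47.10): bearing = atan2(-70.52, -47.10) mod 360° = 236.26° ≈ 236°.

236°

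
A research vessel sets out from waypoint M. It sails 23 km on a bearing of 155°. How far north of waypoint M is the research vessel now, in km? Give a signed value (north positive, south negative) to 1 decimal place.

-20.8 km

Leg 1 (155°, 23 km): east 23 sin 155° = 9.72, north 23 cos 155° = -20.85
Net north component: -20.85 km.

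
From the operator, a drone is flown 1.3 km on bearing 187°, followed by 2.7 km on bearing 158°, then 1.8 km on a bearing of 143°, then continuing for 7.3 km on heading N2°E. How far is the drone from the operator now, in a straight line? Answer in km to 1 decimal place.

3.0 km

Leg 1 (187°, 1.3 km): east 1.3 sin 187° = -0.16, north 1.3 cos 187° = -1.29
Leg 2 (158°, 2.7 km): east 2.7 sin 158° = 1.01, north 2.7 cos 158° = -2.50
Leg 3 (143°, 1.8 km): east 1.8 sin 143° = 1.08, north 1.8 cos 143° = -1.44
Leg 4 (N2°E, 7.3 km): east 7.3 sin 2° = 0.25, north 7.3 cos 2° = 7.30
Net: 2.19 east, 2.06 north. Distance = √((2.19)² + (2.06)²) = 3.010 km.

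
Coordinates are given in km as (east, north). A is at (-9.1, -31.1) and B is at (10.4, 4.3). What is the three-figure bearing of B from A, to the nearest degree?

Δeast = 10.4 − -9.1 = 19.50; Δnorth = 4.3 − -31.1 = 35.40.
Bearing = atan2(Δeast, Δnorth) mod 360° = 28.85° ≈ 029°.

029°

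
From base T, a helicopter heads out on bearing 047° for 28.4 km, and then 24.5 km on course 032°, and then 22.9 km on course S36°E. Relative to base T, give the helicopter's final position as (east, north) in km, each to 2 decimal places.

Leg 1 (047°, 28.4 km): east 28.4 sin 47° = 20.77, north 28.4 cos 47° = 19.37
Leg 2 (032°, 24.5 km): east 24.5 sin 32° = 12.98, north 24.5 cos 32° = 20.78
Leg 3 (S36°E, 22.9 km): east 22.9 sin 144° = 13.46, north 22.9 cos 144° = -18.53
Summing: 47.21 km east, 21.62 km north → (47.21, 21.62).

(47.21, 21.62)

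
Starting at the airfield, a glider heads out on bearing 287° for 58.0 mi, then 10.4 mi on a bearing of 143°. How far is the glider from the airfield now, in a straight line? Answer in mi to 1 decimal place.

50.0 mi

Leg 1 (287°, 58.0 mi): east 58.0 sin 287° = -55.47, north 58.0 cos 287° = 16.96
Leg 2 (143°, 10.4 mi): east 10.4 sin 143° = 6.26, north 10.4 cos 143° = -8.31
Net: -49.21 east, 8.65 north. Distance = √((-49.21)² + (8.65)²) = 49.962 mi.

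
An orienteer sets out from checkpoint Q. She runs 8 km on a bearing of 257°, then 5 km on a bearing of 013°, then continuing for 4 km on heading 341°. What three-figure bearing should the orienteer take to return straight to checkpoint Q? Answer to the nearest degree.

Leg 1 (257°, 8 km): east 8 sin 257° = -7.79, north 8 cos 257° = -1.80
Leg 2 (013°, 5 km): east 5 sin 13° = 1.12, north 5 cos 13° = 4.87
Leg 3 (341°, 4 km): east 4 sin 341° = -1.30, north 4 cos 341° = 3.78
Net displacement: -7.97 east, 6.85 north. Direction back to start is (7.97, -6.85): bearing = atan2(7.97, -6.85) mod 360° = 130.69° ≈ 131°.

131°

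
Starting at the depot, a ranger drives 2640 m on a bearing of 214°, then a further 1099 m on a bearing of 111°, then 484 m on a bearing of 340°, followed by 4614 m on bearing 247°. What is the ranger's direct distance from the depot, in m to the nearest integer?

6253 m

Leg 1 (214°, 2640 m): east 2640 sin 214° = -1476.27, north 2640 cos 214° = -2188.66
Leg 2 (111°, 1099 m): east 1099 sin 111° = 1026.00, north 1099 cos 111° = -393.85
Leg 3 (340°, 484 m): east 484 sin 340° = -165.54, north 484 cos 340° = 454.81
Leg 4 (247°, 4614 m): east 4614 sin 247° = -4247.21, north 4614 cos 247° = -1802.83
Net: -4863.01 east, -3930.53 north. Distance = √((-4863.01)² + (-3930.53)²) = 6252.834 m.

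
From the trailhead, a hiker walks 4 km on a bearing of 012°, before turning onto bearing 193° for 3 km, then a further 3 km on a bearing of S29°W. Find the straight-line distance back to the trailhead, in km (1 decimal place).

Leg 1 (012°, 4 km): east 4 sin 12° = 0.83, north 4 cos 12° = 3.91
Leg 2 (193°, 3 km): east 3 sin 193° = -0.67, north 3 cos 193° = -2.92
Leg 3 (S29°W, 3 km): east 3 sin 209° = -1.45, north 3 cos 209° = -2.62
Net: -1.30 east, -1.63 north. Distance = √((-1.30)² + (-1.63)²) = 2.087 km.

2.1 km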